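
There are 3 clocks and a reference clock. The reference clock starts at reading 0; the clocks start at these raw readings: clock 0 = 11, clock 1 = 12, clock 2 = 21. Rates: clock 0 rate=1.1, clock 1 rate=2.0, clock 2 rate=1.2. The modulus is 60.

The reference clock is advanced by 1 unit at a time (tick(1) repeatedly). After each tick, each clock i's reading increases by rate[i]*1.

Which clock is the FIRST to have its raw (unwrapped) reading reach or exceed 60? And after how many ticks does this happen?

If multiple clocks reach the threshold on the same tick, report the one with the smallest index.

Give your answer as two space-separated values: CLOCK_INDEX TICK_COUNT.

Answer: 1 24

Derivation:
clock 0: start=11, rate=1.1, needs 60-11 = 49; ticks = ceil(49/1.1) = ceil(44.5455) = 45; reading at tick 45 = 11 + 1.1*45 = 60.5000
clock 1: start=12, rate=2.0, needs 60-12 = 48; ticks = ceil(48/2.0) = ceil(24.0000) = 24; reading at tick 24 = 12 + 2.0*24 = 60.0000
clock 2: start=21, rate=1.2, needs 60-21 = 39; ticks = ceil(39/1.2) = ceil(32.5000) = 33; reading at tick 33 = 21 + 1.2*33 = 60.6000
Minimum tick count = 24; winners = [1]; smallest index = 1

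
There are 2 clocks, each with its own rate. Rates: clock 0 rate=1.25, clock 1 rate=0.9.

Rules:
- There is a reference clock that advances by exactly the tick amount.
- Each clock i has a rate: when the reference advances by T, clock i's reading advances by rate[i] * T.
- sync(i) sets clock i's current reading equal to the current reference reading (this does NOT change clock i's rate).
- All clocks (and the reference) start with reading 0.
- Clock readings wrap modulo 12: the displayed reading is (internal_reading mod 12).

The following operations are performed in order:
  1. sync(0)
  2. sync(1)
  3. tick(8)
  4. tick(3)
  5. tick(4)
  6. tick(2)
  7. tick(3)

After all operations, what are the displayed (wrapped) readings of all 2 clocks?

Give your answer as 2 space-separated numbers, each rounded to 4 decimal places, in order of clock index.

Answer: 1.0000 6.0000

Derivation:
After op 1 sync(0): ref=0.0000 raw=[0.0000 0.0000]
After op 2 sync(1): ref=0.0000 raw=[0.0000 0.0000]
After op 3 tick(8): ref=8.0000 raw=[10.0000 7.2000]
After op 4 tick(3): ref=11.0000 raw=[13.7500 9.9000]
After op 5 tick(4): ref=15.0000 raw=[18.7500 13.5000]
After op 6 tick(2): ref=17.0000 raw=[21.2500 15.3000]
After op 7 tick(3): ref=20.0000 raw=[25.0000 18.0000]
Wrap final raw readings (mod 12): 25.0000 mod 12 = 1.0000; 18.0000 mod 12 = 6.0000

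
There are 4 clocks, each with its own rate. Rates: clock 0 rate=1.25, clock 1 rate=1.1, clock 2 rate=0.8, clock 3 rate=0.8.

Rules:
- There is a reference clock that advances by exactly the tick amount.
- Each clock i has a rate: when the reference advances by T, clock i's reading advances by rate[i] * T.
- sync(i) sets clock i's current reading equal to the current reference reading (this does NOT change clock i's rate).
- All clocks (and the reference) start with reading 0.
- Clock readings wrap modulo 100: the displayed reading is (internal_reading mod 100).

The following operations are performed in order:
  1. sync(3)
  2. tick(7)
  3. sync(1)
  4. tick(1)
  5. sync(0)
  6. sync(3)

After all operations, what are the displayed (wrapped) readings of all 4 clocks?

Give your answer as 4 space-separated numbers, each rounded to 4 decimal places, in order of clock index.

After op 1 sync(3): ref=0.0000 raw=[0.0000 0.0000 0.0000 0.0000]
After op 2 tick(7): ref=7.0000 raw=[8.7500 7.7000 5.6000 5.6000]
After op 3 sync(1): ref=7.0000 raw=[8.7500 7.0000 5.6000 5.6000]
After op 4 tick(1): ref=8.0000 raw=[10.0000 8.1000 6.4000 6.4000]
After op 5 sync(0): ref=8.0000 raw=[8.0000 8.1000 6.4000 6.4000]
After op 6 sync(3): ref=8.0000 raw=[8.0000 8.1000 6.4000 8.0000]
Wrap final raw readings (mod 100): 8.0000 mod 100 = 8.0000; 8.1000 mod 100 = 8.1000; 6.4000 mod 100 = 6.4000; 8.0000 mod 100 = 8.0000

Answer: 8.0000 8.1000 6.4000 8.0000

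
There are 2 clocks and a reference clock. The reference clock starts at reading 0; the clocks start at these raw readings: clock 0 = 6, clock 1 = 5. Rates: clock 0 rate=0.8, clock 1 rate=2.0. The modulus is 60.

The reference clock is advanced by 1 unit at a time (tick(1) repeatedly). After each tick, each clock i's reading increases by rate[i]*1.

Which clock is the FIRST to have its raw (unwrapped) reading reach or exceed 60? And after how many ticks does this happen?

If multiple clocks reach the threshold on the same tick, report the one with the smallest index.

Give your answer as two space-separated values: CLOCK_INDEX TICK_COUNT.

clock 0: start=6, rate=0.8, needs 60-6 = 54; ticks = ceil(54/0.8) = ceil(67.5000) = 68; reading at tick 68 = 6 + 0.8*68 = 60.4000
clock 1: start=5, rate=2.0, needs 60-5 = 55; ticks = ceil(55/2.0) = ceil(27.5000) = 28; reading at tick 28 = 5 + 2.0*28 = 61.0000
Minimum tick count = 28; winners = [1]; smallest index = 1

Answer: 1 28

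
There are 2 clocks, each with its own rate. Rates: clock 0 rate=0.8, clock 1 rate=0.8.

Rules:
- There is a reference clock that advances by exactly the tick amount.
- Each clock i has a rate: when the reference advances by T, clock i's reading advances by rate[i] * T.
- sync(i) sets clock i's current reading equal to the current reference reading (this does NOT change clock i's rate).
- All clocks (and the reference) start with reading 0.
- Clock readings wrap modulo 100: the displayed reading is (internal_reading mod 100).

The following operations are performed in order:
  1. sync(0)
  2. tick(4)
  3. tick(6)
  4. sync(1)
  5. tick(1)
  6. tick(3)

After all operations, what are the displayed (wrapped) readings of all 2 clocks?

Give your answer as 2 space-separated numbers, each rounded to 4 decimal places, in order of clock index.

Answer: 11.2000 13.2000

Derivation:
After op 1 sync(0): ref=0.0000 raw=[0.0000 0.0000]
After op 2 tick(4): ref=4.0000 raw=[3.2000 3.2000]
After op 3 tick(6): ref=10.0000 raw=[8.0000 8.0000]
After op 4 sync(1): ref=10.0000 raw=[8.0000 10.0000]
After op 5 tick(1): ref=11.0000 raw=[8.8000 10.8000]
After op 6 tick(3): ref=14.0000 raw=[11.2000 13.2000]
Wrap final raw readings (mod 100): 11.2000 mod 100 = 11.2000; 13.2000 mod 100 = 13.2000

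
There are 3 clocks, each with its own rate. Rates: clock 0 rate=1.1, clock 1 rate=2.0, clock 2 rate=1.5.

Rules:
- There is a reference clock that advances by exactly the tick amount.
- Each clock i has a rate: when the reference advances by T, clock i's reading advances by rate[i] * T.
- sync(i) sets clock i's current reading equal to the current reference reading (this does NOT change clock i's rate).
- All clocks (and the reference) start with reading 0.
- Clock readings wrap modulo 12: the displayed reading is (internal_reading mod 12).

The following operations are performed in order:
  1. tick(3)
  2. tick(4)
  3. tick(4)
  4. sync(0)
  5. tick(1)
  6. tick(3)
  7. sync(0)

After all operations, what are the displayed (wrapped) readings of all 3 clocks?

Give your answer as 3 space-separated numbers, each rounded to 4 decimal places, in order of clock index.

Answer: 3.0000 6.0000 10.5000

Derivation:
After op 1 tick(3): ref=3.0000 raw=[3.3000 6.0000 4.5000]
After op 2 tick(4): ref=7.0000 raw=[7.7000 14.0000 10.5000]
After op 3 tick(4): ref=11.0000 raw=[12.1000 22.0000 16.5000]
After op 4 sync(0): ref=11.0000 raw=[11.0000 22.0000 16.5000]
After op 5 tick(1): ref=12.0000 raw=[12.1000 24.0000 18.0000]
After op 6 tick(3): ref=15.0000 raw=[15.4000 30.0000 22.5000]
After op 7 sync(0): ref=15.0000 raw=[15.0000 30.0000 22.5000]
Wrap final raw readings (mod 12): 15.0000 mod 12 = 3.0000; 30.0000 mod 12 = 6.0000; 22.5000 mod 12 = 10.5000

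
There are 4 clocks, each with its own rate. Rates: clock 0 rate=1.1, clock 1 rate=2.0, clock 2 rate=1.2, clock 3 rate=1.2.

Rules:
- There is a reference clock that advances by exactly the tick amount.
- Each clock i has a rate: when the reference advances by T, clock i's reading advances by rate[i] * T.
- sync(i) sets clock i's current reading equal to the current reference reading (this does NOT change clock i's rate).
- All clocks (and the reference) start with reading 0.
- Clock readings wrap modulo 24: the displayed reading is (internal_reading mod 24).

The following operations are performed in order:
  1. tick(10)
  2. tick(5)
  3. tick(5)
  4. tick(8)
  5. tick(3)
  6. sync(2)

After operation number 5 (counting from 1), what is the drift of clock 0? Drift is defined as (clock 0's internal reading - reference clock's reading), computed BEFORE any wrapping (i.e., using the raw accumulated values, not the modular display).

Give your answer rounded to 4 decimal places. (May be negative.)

Answer: 3.1000

Derivation:
After op 1 tick(10): ref=10.0000 raw=[11.0000 20.0000 12.0000 12.0000]
After op 2 tick(5): ref=15.0000 raw=[16.5000 30.0000 18.0000 18.0000]
After op 3 tick(5): ref=20.0000 raw=[22.0000 40.0000 24.0000 24.0000]
After op 4 tick(8): ref=28.0000 raw=[30.8000 56.0000 33.6000 33.6000]
After op 5 tick(3): ref=31.0000 raw=[34.1000 62.0000 37.2000 37.2000]
Drift of clock 0 after op 5: 34.1000 - 31.0000 = 3.1000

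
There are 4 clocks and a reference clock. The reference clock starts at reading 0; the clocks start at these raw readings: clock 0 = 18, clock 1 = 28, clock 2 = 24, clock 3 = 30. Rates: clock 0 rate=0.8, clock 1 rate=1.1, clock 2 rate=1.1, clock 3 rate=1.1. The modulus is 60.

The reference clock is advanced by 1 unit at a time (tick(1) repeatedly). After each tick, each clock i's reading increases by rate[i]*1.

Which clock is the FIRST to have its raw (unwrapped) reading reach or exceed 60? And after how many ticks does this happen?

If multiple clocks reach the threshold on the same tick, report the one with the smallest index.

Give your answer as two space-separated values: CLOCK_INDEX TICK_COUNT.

Answer: 3 28

Derivation:
clock 0: start=18, rate=0.8, needs 60-18 = 42; ticks = ceil(42/0.8) = ceil(52.5000) = 53; reading at tick 53 = 18 + 0.8*53 = 60.4000
clock 1: start=28, rate=1.1, needs 60-28 = 32; ticks = ceil(32/1.1) = ceil(29.0909) = 30; reading at tick 30 = 28 + 1.1*30 = 61.0000
clock 2: start=24, rate=1.1, needs 60-24 = 36; ticks = ceil(36/1.1) = ceil(32.7273) = 33; reading at tick 33 = 24 + 1.1*33 = 60.3000
clock 3: start=30, rate=1.1, needs 60-30 = 30; ticks = ceil(30/1.1) = ceil(27.2727) = 28; reading at tick 28 = 30 + 1.1*28 = 60.8000
Minimum tick count = 28; winners = [3]; smallest index = 3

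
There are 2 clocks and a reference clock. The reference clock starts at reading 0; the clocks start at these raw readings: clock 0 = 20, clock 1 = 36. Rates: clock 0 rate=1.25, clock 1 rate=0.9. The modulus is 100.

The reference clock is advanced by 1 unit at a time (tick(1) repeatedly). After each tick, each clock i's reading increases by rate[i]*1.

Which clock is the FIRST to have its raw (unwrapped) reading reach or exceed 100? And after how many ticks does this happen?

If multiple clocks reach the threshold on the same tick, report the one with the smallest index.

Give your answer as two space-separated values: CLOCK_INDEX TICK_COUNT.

clock 0: start=20, rate=1.25, needs 100-20 = 80; ticks = ceil(80/1.25) = ceil(64.0000) = 64; reading at tick 64 = 20 + 1.25*64 = 100.0000
clock 1: start=36, rate=0.9, needs 100-36 = 64; ticks = ceil(64/0.9) = ceil(71.1111) = 72; reading at tick 72 = 36 + 0.9*72 = 100.8000
Minimum tick count = 64; winners = [0]; smallest index = 0

Answer: 0 64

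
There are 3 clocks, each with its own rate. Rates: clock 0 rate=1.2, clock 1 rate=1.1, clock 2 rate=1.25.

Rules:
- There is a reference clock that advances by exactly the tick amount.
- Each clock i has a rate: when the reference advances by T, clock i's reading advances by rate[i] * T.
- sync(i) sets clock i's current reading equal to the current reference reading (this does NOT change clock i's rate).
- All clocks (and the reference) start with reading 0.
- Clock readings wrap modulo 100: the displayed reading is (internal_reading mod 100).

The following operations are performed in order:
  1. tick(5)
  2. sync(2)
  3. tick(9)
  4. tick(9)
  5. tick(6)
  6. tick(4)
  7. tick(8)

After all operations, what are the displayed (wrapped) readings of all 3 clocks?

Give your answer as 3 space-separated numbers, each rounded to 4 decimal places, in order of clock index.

After op 1 tick(5): ref=5.0000 raw=[6.0000 5.5000 6.2500]
After op 2 sync(2): ref=5.0000 raw=[6.0000 5.5000 5.0000]
After op 3 tick(9): ref=14.0000 raw=[16.8000 15.4000 16.2500]
After op 4 tick(9): ref=23.0000 raw=[27.6000 25.3000 27.5000]
After op 5 tick(6): ref=29.0000 raw=[34.8000 31.9000 35.0000]
After op 6 tick(4): ref=33.0000 raw=[39.6000 36.3000 40.0000]
After op 7 tick(8): ref=41.0000 raw=[49.2000 45.1000 50.0000]
Wrap final raw readings (mod 100): 49.2000 mod 100 = 49.2000; 45.1000 mod 100 = 45.1000; 50.0000 mod 100 = 50.0000

Answer: 49.2000 45.1000 50.0000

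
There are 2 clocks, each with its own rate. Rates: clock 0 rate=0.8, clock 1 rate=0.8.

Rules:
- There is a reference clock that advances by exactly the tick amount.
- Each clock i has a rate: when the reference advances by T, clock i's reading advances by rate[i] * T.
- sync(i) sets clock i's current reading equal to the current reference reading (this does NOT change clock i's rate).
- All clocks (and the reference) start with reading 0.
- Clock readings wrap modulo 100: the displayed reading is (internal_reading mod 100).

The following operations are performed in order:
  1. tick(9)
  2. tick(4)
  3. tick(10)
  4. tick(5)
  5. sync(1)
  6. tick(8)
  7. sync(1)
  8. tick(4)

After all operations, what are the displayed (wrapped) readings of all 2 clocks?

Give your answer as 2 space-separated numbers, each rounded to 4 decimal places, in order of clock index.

Answer: 32.0000 39.2000

Derivation:
After op 1 tick(9): ref=9.0000 raw=[7.2000 7.2000]
After op 2 tick(4): ref=13.0000 raw=[10.4000 10.4000]
After op 3 tick(10): ref=23.0000 raw=[18.4000 18.4000]
After op 4 tick(5): ref=28.0000 raw=[22.4000 22.4000]
After op 5 sync(1): ref=28.0000 raw=[22.4000 28.0000]
After op 6 tick(8): ref=36.0000 raw=[28.8000 34.4000]
After op 7 sync(1): ref=36.0000 raw=[28.8000 36.0000]
After op 8 tick(4): ref=40.0000 raw=[32.0000 39.2000]
Wrap final raw readings (mod 100): 32.0000 mod 100 = 32.0000; 39.2000 mod 100 = 39.2000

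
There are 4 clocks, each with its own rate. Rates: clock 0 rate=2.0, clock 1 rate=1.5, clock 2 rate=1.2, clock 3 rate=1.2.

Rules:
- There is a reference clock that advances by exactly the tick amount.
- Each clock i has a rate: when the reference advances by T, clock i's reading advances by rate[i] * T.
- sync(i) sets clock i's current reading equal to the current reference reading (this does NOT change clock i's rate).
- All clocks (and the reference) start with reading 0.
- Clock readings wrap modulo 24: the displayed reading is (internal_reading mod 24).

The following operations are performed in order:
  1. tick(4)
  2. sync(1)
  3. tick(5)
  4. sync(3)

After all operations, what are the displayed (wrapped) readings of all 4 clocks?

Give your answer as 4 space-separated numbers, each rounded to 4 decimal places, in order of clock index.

After op 1 tick(4): ref=4.0000 raw=[8.0000 6.0000 4.8000 4.8000]
After op 2 sync(1): ref=4.0000 raw=[8.0000 4.0000 4.8000 4.8000]
After op 3 tick(5): ref=9.0000 raw=[18.0000 11.5000 10.8000 10.8000]
After op 4 sync(3): ref=9.0000 raw=[18.0000 11.5000 10.8000 9.0000]
Wrap final raw readings (mod 24): 18.0000 mod 24 = 18.0000; 11.5000 mod 24 = 11.5000; 10.8000 mod 24 = 10.8000; 9.0000 mod 24 = 9.0000

Answer: 18.0000 11.5000 10.8000 9.0000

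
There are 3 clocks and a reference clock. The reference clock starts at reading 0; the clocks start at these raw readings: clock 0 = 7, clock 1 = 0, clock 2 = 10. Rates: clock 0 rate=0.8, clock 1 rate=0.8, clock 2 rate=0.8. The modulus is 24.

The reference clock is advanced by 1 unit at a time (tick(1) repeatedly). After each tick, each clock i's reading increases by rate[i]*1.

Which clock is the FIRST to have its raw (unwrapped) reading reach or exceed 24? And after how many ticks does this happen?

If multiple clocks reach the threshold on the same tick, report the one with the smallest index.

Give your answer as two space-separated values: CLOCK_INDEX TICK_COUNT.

Answer: 2 18

Derivation:
clock 0: start=7, rate=0.8, needs 24-7 = 17; ticks = ceil(17/0.8) = ceil(21.2500) = 22; reading at tick 22 = 7 + 0.8*22 = 24.6000
clock 1: start=0, rate=0.8, needs 24-0 = 24; ticks = ceil(24/0.8) = ceil(30.0000) = 30; reading at tick 30 = 0 + 0.8*30 = 24.0000
clock 2: start=10, rate=0.8, needs 24-10 = 14; ticks = ceil(14/0.8) = ceil(17.5000) = 18; reading at tick 18 = 10 + 0.8*18 = 24.4000
Minimum tick count = 18; winners = [2]; smallest index = 2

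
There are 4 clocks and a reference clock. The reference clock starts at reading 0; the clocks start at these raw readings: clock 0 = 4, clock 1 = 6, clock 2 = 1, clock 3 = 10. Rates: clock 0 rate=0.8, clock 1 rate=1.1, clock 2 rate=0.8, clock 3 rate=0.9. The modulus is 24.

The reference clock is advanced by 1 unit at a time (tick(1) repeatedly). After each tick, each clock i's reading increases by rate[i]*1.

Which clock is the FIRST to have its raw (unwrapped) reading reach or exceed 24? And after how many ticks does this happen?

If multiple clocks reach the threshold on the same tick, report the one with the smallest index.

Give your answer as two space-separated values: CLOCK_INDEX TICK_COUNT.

clock 0: start=4, rate=0.8, needs 24-4 = 20; ticks = ceil(20/0.8) = ceil(25.0000) = 25; reading at tick 25 = 4 + 0.8*25 = 24.0000
clock 1: start=6, rate=1.1, needs 24-6 = 18; ticks = ceil(18/1.1) = ceil(16.3636) = 17; reading at tick 17 = 6 + 1.1*17 = 24.7000
clock 2: start=1, rate=0.8, needs 24-1 = 23; ticks = ceil(23/0.8) = ceil(28.7500) = 29; reading at tick 29 = 1 + 0.8*29 = 24.2000
clock 3: start=10, rate=0.9, needs 24-10 = 14; ticks = ceil(14/0.9) = ceil(15.5556) = 16; reading at tick 16 = 10 + 0.9*16 = 24.4000
Minimum tick count = 16; winners = [3]; smallest index = 3

Answer: 3 16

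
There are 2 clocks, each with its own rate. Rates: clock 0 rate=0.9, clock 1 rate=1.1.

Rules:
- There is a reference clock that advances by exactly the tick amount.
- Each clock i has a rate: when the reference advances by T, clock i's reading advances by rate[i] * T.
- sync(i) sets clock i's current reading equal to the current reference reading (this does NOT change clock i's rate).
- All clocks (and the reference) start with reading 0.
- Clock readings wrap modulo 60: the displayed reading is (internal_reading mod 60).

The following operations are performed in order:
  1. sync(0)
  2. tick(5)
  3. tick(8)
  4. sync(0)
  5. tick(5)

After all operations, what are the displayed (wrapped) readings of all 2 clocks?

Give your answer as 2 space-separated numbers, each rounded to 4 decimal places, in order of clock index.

After op 1 sync(0): ref=0.0000 raw=[0.0000 0.0000]
After op 2 tick(5): ref=5.0000 raw=[4.5000 5.5000]
After op 3 tick(8): ref=13.0000 raw=[11.7000 14.3000]
After op 4 sync(0): ref=13.0000 raw=[13.0000 14.3000]
After op 5 tick(5): ref=18.0000 raw=[17.5000 19.8000]
Wrap final raw readings (mod 60): 17.5000 mod 60 = 17.5000; 19.8000 mod 60 = 19.8000

Answer: 17.5000 19.8000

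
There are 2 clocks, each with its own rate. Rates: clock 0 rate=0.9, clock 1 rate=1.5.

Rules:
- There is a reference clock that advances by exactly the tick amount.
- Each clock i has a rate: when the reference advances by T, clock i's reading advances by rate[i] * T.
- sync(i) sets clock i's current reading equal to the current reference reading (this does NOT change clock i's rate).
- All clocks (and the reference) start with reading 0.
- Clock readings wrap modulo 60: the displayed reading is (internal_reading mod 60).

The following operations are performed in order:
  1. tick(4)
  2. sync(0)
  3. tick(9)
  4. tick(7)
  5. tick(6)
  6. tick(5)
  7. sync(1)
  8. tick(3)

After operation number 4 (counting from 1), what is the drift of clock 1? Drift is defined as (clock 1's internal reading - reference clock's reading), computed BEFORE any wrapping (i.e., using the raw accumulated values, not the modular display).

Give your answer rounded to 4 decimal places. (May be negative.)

Answer: 10.0000

Derivation:
After op 1 tick(4): ref=4.0000 raw=[3.6000 6.0000]
After op 2 sync(0): ref=4.0000 raw=[4.0000 6.0000]
After op 3 tick(9): ref=13.0000 raw=[12.1000 19.5000]
After op 4 tick(7): ref=20.0000 raw=[18.4000 30.0000]
Drift of clock 1 after op 4: 30.0000 - 20.0000 = 10.0000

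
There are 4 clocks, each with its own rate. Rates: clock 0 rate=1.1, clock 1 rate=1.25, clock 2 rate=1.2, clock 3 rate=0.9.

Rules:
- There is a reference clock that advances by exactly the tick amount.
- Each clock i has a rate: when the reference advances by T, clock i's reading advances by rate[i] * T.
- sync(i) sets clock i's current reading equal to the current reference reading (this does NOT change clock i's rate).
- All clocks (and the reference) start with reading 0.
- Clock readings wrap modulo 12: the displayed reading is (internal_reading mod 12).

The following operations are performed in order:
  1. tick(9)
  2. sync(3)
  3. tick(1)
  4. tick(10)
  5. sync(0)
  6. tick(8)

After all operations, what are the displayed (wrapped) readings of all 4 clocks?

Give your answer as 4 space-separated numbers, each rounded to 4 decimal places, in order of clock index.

Answer: 4.8000 11.0000 9.6000 2.1000

Derivation:
After op 1 tick(9): ref=9.0000 raw=[9.9000 11.2500 10.8000 8.1000]
After op 2 sync(3): ref=9.0000 raw=[9.9000 11.2500 10.8000 9.0000]
After op 3 tick(1): ref=10.0000 raw=[11.0000 12.5000 12.0000 9.9000]
After op 4 tick(10): ref=20.0000 raw=[22.0000 25.0000 24.0000 18.9000]
After op 5 sync(0): ref=20.0000 raw=[20.0000 25.0000 24.0000 18.9000]
After op 6 tick(8): ref=28.0000 raw=[28.8000 35.0000 33.6000 26.1000]
Wrap final raw readings (mod 12): 28.8000 mod 12 = 4.8000; 35.0000 mod 12 = 11.0000; 33.6000 mod 12 = 9.6000; 26.1000 mod 12 = 2.1000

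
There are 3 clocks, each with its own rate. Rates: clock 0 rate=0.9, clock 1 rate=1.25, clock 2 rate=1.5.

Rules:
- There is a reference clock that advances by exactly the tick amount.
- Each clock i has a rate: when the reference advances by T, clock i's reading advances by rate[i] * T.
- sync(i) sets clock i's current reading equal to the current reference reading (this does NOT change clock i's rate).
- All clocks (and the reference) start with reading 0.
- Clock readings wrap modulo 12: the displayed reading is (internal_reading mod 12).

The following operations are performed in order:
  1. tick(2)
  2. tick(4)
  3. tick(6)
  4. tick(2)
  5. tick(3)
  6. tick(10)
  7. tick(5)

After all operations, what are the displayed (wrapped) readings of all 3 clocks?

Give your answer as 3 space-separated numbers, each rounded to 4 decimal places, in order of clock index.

Answer: 4.8000 4.0000 0.0000

Derivation:
After op 1 tick(2): ref=2.0000 raw=[1.8000 2.5000 3.0000]
After op 2 tick(4): ref=6.0000 raw=[5.4000 7.5000 9.0000]
After op 3 tick(6): ref=12.0000 raw=[10.8000 15.0000 18.0000]
After op 4 tick(2): ref=14.0000 raw=[12.6000 17.5000 21.0000]
After op 5 tick(3): ref=17.0000 raw=[15.3000 21.2500 25.5000]
After op 6 tick(10): ref=27.0000 raw=[24.3000 33.7500 40.5000]
After op 7 tick(5): ref=32.0000 raw=[28.8000 40.0000 48.0000]
Wrap final raw readings (mod 12): 28.8000 mod 12 = 4.8000; 40.0000 mod 12 = 4.0000; 48.0000 mod 12 = 0.0000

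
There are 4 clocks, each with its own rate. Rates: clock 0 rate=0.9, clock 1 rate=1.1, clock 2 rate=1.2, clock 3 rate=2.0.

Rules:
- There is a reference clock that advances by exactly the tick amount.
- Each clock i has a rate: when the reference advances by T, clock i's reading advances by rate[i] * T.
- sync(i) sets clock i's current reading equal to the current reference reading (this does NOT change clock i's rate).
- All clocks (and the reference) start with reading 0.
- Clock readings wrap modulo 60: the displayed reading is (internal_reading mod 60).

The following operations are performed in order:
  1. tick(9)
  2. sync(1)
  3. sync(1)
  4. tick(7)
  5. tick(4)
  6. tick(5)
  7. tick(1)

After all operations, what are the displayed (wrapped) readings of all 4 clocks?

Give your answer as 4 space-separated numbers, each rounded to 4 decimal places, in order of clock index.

After op 1 tick(9): ref=9.0000 raw=[8.1000 9.9000 10.8000 18.0000]
After op 2 sync(1): ref=9.0000 raw=[8.1000 9.0000 10.8000 18.0000]
After op 3 sync(1): ref=9.0000 raw=[8.1000 9.0000 10.8000 18.0000]
After op 4 tick(7): ref=16.0000 raw=[14.4000 16.7000 19.2000 32.0000]
After op 5 tick(4): ref=20.0000 raw=[18.0000 21.1000 24.0000 40.0000]
After op 6 tick(5): ref=25.0000 raw=[22.5000 26.6000 30.0000 50.0000]
After op 7 tick(1): ref=26.0000 raw=[23.4000 27.7000 31.2000 52.0000]
Wrap final raw readings (mod 60): 23.4000 mod 60 = 23.4000; 27.7000 mod 60 = 27.7000; 31.2000 mod 60 = 31.2000; 52.0000 mod 60 = 52.0000

Answer: 23.4000 27.7000 31.2000 52.0000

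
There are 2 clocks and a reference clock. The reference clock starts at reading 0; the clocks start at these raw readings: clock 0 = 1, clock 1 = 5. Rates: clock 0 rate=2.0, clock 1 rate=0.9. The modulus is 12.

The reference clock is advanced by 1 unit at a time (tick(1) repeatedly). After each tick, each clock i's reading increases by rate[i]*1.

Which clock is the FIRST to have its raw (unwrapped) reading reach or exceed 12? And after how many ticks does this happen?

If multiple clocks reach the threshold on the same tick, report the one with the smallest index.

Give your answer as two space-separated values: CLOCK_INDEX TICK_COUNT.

Answer: 0 6

Derivation:
clock 0: start=1, rate=2.0, needs 12-1 = 11; ticks = ceil(11/2.0) = ceil(5.5000) = 6; reading at tick 6 = 1 + 2.0*6 = 13.0000
clock 1: start=5, rate=0.9, needs 12-5 = 7; ticks = ceil(7/0.9) = ceil(7.7778) = 8; reading at tick 8 = 5 + 0.9*8 = 12.2000
Minimum tick count = 6; winners = [0]; smallest index = 0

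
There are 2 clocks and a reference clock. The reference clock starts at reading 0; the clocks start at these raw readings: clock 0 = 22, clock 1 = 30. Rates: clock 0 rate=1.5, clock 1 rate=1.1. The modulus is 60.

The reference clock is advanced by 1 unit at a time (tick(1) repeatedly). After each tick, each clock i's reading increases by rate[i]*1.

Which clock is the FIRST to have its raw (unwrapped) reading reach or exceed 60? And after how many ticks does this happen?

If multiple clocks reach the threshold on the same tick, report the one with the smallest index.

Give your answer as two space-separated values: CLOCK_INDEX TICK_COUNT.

Answer: 0 26

Derivation:
clock 0: start=22, rate=1.5, needs 60-22 = 38; ticks = ceil(38/1.5) = ceil(25.3333) = 26; reading at tick 26 = 22 + 1.5*26 = 61.0000
clock 1: start=30, rate=1.1, needs 60-30 = 30; ticks = ceil(30/1.1) = ceil(27.2727) = 28; reading at tick 28 = 30 + 1.1*28 = 60.8000
Minimum tick count = 26; winners = [0]; smallest index = 0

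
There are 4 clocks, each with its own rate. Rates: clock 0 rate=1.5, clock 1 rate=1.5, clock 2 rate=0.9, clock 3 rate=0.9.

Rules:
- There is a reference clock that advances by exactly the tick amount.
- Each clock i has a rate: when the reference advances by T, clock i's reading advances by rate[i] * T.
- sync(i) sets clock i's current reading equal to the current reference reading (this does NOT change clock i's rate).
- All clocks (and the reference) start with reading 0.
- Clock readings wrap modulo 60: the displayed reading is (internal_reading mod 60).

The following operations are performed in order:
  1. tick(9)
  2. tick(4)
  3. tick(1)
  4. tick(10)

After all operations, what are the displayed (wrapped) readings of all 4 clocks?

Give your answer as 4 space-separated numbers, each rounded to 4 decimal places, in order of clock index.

After op 1 tick(9): ref=9.0000 raw=[13.5000 13.5000 8.1000 8.1000]
After op 2 tick(4): ref=13.0000 raw=[19.5000 19.5000 11.7000 11.7000]
After op 3 tick(1): ref=14.0000 raw=[21.0000 21.0000 12.6000 12.6000]
After op 4 tick(10): ref=24.0000 raw=[36.0000 36.0000 21.6000 21.6000]
Wrap final raw readings (mod 60): 36.0000 mod 60 = 36.0000; 36.0000 mod 60 = 36.0000; 21.6000 mod 60 = 21.6000; 21.6000 mod 60 = 21.6000

Answer: 36.0000 36.0000 21.6000 21.6000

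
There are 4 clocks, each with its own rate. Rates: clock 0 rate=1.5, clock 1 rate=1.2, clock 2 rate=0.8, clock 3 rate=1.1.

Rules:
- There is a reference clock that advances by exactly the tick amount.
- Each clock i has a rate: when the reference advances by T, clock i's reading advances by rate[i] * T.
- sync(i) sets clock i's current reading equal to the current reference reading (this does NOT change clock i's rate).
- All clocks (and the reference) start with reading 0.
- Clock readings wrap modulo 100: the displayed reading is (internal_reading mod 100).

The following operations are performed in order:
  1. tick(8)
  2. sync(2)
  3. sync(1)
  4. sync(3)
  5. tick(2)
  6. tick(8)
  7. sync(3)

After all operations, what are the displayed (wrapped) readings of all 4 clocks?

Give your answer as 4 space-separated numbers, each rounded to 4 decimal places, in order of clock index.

After op 1 tick(8): ref=8.0000 raw=[12.0000 9.6000 6.4000 8.8000]
After op 2 sync(2): ref=8.0000 raw=[12.0000 9.6000 8.0000 8.8000]
After op 3 sync(1): ref=8.0000 raw=[12.0000 8.0000 8.0000 8.8000]
After op 4 sync(3): ref=8.0000 raw=[12.0000 8.0000 8.0000 8.0000]
After op 5 tick(2): ref=10.0000 raw=[15.0000 10.4000 9.6000 10.2000]
After op 6 tick(8): ref=18.0000 raw=[27.0000 20.0000 16.0000 19.0000]
After op 7 sync(3): ref=18.0000 raw=[27.0000 20.0000 16.0000 18.0000]
Wrap final raw readings (mod 100): 27.0000 mod 100 = 27.0000; 20.0000 mod 100 = 20.0000; 16.0000 mod 100 = 16.0000; 18.0000 mod 100 = 18.0000

Answer: 27.0000 20.0000 16.0000 18.0000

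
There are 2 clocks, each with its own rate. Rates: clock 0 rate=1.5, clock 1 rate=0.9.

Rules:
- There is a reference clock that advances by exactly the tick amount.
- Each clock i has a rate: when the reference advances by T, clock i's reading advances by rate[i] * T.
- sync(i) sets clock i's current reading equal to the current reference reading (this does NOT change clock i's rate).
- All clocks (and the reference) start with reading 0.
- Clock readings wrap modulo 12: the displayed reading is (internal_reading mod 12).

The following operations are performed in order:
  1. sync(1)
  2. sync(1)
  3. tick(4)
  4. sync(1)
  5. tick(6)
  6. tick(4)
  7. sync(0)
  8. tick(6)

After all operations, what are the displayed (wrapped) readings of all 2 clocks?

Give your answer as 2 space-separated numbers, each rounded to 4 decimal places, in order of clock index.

Answer: 11.0000 6.4000

Derivation:
After op 1 sync(1): ref=0.0000 raw=[0.0000 0.0000]
After op 2 sync(1): ref=0.0000 raw=[0.0000 0.0000]
After op 3 tick(4): ref=4.0000 raw=[6.0000 3.6000]
After op 4 sync(1): ref=4.0000 raw=[6.0000 4.0000]
After op 5 tick(6): ref=10.0000 raw=[15.0000 9.4000]
After op 6 tick(4): ref=14.0000 raw=[21.0000 13.0000]
After op 7 sync(0): ref=14.0000 raw=[14.0000 13.0000]
After op 8 tick(6): ref=20.0000 raw=[23.0000 18.4000]
Wrap final raw readings (mod 12): 23.0000 mod 12 = 11.0000; 18.4000 mod 12 = 6.4000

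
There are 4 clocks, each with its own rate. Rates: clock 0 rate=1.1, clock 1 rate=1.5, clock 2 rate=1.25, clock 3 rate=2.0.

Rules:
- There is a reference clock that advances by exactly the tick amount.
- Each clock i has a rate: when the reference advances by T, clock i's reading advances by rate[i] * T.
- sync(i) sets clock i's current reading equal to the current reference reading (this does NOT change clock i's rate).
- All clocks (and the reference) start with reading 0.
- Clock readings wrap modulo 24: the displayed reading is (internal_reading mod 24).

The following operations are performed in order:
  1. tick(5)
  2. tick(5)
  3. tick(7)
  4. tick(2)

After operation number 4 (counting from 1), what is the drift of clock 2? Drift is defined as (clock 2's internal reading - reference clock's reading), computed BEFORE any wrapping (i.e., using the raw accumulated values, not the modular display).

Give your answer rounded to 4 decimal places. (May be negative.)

After op 1 tick(5): ref=5.0000 raw=[5.5000 7.5000 6.2500 10.0000]
After op 2 tick(5): ref=10.0000 raw=[11.0000 15.0000 12.5000 20.0000]
After op 3 tick(7): ref=17.0000 raw=[18.7000 25.5000 21.2500 34.0000]
After op 4 tick(2): ref=19.0000 raw=[20.9000 28.5000 23.7500 38.0000]
Drift of clock 2 after op 4: 23.7500 - 19.0000 = 4.7500

Answer: 4.7500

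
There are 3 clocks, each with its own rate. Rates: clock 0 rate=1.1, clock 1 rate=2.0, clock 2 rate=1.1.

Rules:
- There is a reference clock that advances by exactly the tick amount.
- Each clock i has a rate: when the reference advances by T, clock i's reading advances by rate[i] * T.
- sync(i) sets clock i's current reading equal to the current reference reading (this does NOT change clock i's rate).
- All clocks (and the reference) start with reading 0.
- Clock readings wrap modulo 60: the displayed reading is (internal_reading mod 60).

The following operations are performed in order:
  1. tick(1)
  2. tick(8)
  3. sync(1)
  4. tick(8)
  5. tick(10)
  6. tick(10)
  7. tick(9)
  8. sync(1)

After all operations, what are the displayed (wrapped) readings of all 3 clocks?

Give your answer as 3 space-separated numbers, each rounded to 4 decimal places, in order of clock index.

After op 1 tick(1): ref=1.0000 raw=[1.1000 2.0000 1.1000]
After op 2 tick(8): ref=9.0000 raw=[9.9000 18.0000 9.9000]
After op 3 sync(1): ref=9.0000 raw=[9.9000 9.0000 9.9000]
After op 4 tick(8): ref=17.0000 raw=[18.7000 25.0000 18.7000]
After op 5 tick(10): ref=27.0000 raw=[29.7000 45.0000 29.7000]
After op 6 tick(10): ref=37.0000 raw=[40.7000 65.0000 40.7000]
After op 7 tick(9): ref=46.0000 raw=[50.6000 83.0000 50.6000]
After op 8 sync(1): ref=46.0000 raw=[50.6000 46.0000 50.6000]
Wrap final raw readings (mod 60): 50.6000 mod 60 = 50.6000; 46.0000 mod 60 = 46.0000; 50.6000 mod 60 = 50.6000

Answer: 50.6000 46.0000 50.6000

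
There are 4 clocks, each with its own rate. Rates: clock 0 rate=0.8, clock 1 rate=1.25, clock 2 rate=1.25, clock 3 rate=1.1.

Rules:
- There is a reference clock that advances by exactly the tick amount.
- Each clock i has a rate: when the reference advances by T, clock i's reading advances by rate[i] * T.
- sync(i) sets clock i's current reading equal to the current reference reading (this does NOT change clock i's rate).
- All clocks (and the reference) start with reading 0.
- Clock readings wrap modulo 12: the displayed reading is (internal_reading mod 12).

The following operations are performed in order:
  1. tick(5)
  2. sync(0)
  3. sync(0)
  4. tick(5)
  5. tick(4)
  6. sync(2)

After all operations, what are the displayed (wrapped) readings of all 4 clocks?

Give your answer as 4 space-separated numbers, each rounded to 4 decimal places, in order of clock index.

After op 1 tick(5): ref=5.0000 raw=[4.0000 6.2500 6.2500 5.5000]
After op 2 sync(0): ref=5.0000 raw=[5.0000 6.2500 6.2500 5.5000]
After op 3 sync(0): ref=5.0000 raw=[5.0000 6.2500 6.2500 5.5000]
After op 4 tick(5): ref=10.0000 raw=[9.0000 12.5000 12.5000 11.0000]
After op 5 tick(4): ref=14.0000 raw=[12.2000 17.5000 17.5000 15.4000]
After op 6 sync(2): ref=14.0000 raw=[12.2000 17.5000 14.0000 15.4000]
Wrap final raw readings (mod 12): 12.2000 mod 12 = 0.2000; 17.5000 mod 12 = 5.5000; 14.0000 mod 12 = 2.0000; 15.4000 mod 12 = 3.4000

Answer: 0.2000 5.5000 2.0000 3.4000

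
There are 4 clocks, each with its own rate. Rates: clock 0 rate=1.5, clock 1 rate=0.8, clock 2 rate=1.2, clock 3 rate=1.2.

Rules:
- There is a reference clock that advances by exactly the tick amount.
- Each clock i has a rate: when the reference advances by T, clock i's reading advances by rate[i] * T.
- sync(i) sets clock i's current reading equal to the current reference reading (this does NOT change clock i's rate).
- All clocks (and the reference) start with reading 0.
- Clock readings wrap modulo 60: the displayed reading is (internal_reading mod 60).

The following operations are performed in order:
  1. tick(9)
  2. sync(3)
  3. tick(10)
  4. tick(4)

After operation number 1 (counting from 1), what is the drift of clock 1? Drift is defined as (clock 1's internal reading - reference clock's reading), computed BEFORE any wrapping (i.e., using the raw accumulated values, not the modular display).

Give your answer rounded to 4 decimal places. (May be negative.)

Answer: -1.8000

Derivation:
After op 1 tick(9): ref=9.0000 raw=[13.5000 7.2000 10.8000 10.8000]
Drift of clock 1 after op 1: 7.2000 - 9.0000 = -1.8000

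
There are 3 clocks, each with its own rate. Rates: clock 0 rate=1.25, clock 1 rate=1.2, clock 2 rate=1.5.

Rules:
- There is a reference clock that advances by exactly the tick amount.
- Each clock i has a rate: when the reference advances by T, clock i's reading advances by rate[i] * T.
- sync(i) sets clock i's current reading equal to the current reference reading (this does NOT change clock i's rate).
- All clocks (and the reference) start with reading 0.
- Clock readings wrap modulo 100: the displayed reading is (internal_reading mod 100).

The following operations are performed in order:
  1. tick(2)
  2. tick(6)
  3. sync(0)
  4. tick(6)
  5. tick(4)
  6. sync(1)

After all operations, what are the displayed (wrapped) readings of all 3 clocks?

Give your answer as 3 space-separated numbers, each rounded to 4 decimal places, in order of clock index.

Answer: 20.5000 18.0000 27.0000

Derivation:
After op 1 tick(2): ref=2.0000 raw=[2.5000 2.4000 3.0000]
After op 2 tick(6): ref=8.0000 raw=[10.0000 9.6000 12.0000]
After op 3 sync(0): ref=8.0000 raw=[8.0000 9.6000 12.0000]
After op 4 tick(6): ref=14.0000 raw=[15.5000 16.8000 21.0000]
After op 5 tick(4): ref=18.0000 raw=[20.5000 21.6000 27.0000]
After op 6 sync(1): ref=18.0000 raw=[20.5000 18.0000 27.0000]
Wrap final raw readings (mod 100): 20.5000 mod 100 = 20.5000; 18.0000 mod 100 = 18.0000; 27.0000 mod 100 = 27.0000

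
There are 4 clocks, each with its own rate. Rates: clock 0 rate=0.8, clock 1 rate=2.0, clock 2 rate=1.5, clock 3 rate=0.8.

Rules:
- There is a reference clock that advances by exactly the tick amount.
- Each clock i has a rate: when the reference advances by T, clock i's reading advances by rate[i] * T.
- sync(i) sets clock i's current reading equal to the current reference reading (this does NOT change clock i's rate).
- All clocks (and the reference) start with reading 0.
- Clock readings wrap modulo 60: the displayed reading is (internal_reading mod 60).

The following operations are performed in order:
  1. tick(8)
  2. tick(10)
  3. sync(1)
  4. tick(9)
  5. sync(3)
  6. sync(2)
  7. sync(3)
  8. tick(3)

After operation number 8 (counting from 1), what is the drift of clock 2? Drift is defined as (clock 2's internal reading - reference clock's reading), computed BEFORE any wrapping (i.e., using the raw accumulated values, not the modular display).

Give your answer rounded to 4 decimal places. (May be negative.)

Answer: 1.5000

Derivation:
After op 1 tick(8): ref=8.0000 raw=[6.4000 16.0000 12.0000 6.4000]
After op 2 tick(10): ref=18.0000 raw=[14.4000 36.0000 27.0000 14.4000]
After op 3 sync(1): ref=18.0000 raw=[14.4000 18.0000 27.0000 14.4000]
After op 4 tick(9): ref=27.0000 raw=[21.6000 36.0000 40.5000 21.6000]
After op 5 sync(3): ref=27.0000 raw=[21.6000 36.0000 40.5000 27.0000]
After op 6 sync(2): ref=27.0000 raw=[21.6000 36.0000 27.0000 27.0000]
After op 7 sync(3): ref=27.0000 raw=[21.6000 36.0000 27.0000 27.0000]
After op 8 tick(3): ref=30.0000 raw=[24.0000 42.0000 31.5000 29.4000]
Drift of clock 2 after op 8: 31.5000 - 30.0000 = 1.5000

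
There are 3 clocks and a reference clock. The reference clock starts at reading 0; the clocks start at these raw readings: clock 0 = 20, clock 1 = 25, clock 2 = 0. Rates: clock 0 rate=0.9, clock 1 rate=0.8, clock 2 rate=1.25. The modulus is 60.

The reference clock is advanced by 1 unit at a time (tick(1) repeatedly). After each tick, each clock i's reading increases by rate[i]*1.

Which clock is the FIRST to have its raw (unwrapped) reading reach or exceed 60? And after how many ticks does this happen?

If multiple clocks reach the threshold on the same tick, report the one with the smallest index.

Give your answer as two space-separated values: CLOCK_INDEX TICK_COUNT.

Answer: 1 44

Derivation:
clock 0: start=20, rate=0.9, needs 60-20 = 40; ticks = ceil(40/0.9) = ceil(44.4444) = 45; reading at tick 45 = 20 + 0.9*45 = 60.5000
clock 1: start=25, rate=0.8, needs 60-25 = 35; ticks = ceil(35/0.8) = ceil(43.7500) = 44; reading at tick 44 = 25 + 0.8*44 = 60.2000
clock 2: start=0, rate=1.25, needs 60-0 = 60; ticks = ceil(60/1.25) = ceil(48.0000) = 48; reading at tick 48 = 0 + 1.25*48 = 60.0000
Minimum tick count = 44; winners = [1]; smallest index = 1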